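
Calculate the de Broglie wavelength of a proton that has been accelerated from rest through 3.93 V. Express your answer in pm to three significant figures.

λ = 14.4 pm

KE = eV = 1.602 × 10⁻¹⁹ × 3.930 = 6.296 × 10⁻¹⁹ J.
p = √(2mKE) = √(2 × 1.673 × 10⁻²⁷ × 6.296 × 10⁻¹⁹) = 4.590 × 10⁻²³ kg·m/s.
λ = h/p = 6.626 × 10⁻³⁴ / 4.590 × 10⁻²³ = 1.44 × 10⁻¹¹ m = 14.4 pm.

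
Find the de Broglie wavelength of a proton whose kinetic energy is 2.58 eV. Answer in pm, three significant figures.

λ = 17.8 pm

KE = 2.58 eV = 4.133 × 10⁻¹⁹ J.
p = √(2mKE) = √(2 × 1.673 × 10⁻²⁷ × 4.133 × 10⁻¹⁹) = 3.719 × 10⁻²³ kg·m/s.
λ = h/p = 6.626 × 10⁻³⁴ / 3.719 × 10⁻²³ = 1.78 × 10⁻¹¹ m = 17.8 pm.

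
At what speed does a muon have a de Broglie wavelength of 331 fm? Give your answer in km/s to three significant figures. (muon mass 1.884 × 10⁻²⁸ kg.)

v = 1.06 × 10⁴ km/s

p = h/λ = 6.626 × 10⁻³⁴ / 3.310 × 10⁻¹³ = 2.002 × 10⁻²¹ kg·m/s.
v = p/m = 2.002 × 10⁻²¹ / 1.884 × 10⁻²⁸ = 1.06 × 10⁷ m/s = 1.06 × 10⁴ km/s.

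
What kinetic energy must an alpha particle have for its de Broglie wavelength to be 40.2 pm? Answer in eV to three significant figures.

KE = 0.128 eV

p = h/λ = 6.626 × 10⁻³⁴ / 4.020 × 10⁻¹¹ = 1.648 × 10⁻²³ kg·m/s.
KE = p²/(2m) = (1.648 × 10⁻²³)² / (2 × 6.645 × 10⁻²⁷) = 2.044 × 10⁻²⁰ J = 0.128 eV.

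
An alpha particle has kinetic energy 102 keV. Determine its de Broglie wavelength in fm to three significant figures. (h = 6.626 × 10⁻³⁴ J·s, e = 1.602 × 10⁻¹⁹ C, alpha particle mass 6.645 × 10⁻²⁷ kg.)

KE = 102 keV = 1.634 × 10⁻¹⁴ J.
p = √(2mKE) = √(2 × 6.645 × 10⁻²⁷ × 1.634 × 10⁻¹⁴) = 1.474 × 10⁻²⁰ kg·m/s.
λ = h/p = 6.626 × 10⁻³⁴ / 1.474 × 10⁻²⁰ = 4.50 × 10⁻¹⁴ m = 45.0 fm.

λ = 45.0 fm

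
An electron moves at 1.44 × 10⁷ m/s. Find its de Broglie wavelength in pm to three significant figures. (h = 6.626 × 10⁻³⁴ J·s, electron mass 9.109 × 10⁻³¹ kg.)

p = mv = 9.109 × 10⁻³¹ × 1.44 × 10⁷ = 1.312 × 10⁻²³ kg·m/s.
λ = h/p = 6.626 × 10⁻³⁴ / 1.312 × 10⁻²³ = 5.05 × 10⁻¹¹ m = 50.5 pm.

λ = 50.5 pm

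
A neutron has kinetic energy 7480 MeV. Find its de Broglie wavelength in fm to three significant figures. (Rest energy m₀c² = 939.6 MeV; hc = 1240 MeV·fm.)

Total energy E = KE + m₀c² = 7480 + 939.6 = 8419.6 MeV.
(pc)² = E² − (m₀c²)² = (8419.6)² − (939.6)² = 7.001 × 10⁷ MeV², so pc = 8367 MeV.
λ = hc/(pc) = 1240 MeV·fm / 8367 MeV = 0.148 fm.

λ = 0.148 fm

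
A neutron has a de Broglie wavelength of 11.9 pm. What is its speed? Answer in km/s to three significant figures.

p = h/λ = 6.626 × 10⁻³⁴ / 1.190 × 10⁻¹¹ = 5.568 × 10⁻²³ kg·m/s.
v = p/m = 5.568 × 10⁻²³ / 1.675 × 10⁻²⁷ = 3.32 × 10⁴ m/s = 33.2 km/s.

v = 33.2 km/s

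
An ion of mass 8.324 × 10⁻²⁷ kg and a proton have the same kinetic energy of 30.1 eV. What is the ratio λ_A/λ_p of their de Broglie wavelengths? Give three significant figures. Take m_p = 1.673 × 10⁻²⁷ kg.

λ_A/λ_p = 0.448

At fixed KE, p = √(2mKE) so λ = h/p ∝ 1/√m.
λ_A/λ_p = √(m_p/m_A) = √(1.673 × 10⁻²⁷/8.324 × 10⁻²⁷) = √(0.2010) = 0.448.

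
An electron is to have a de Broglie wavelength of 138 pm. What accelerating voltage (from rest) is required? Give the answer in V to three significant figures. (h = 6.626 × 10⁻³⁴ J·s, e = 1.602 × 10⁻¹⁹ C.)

V = 79.0 V

p = h/λ = 6.626 × 10⁻³⁴ / 1.380 × 10⁻¹⁰ = 4.801 × 10⁻²⁴ kg·m/s.
KE = p²/(2m) = 1.265 × 10⁻¹⁷ J.
V = KE/e = 1.265 × 10⁻¹⁷ / (1.602 × 10⁻¹⁹) = 79.0 V.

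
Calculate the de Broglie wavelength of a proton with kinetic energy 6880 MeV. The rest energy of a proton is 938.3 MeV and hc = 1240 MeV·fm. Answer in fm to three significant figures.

λ = 0.160 fm

Total energy E = KE + m₀c² = 6880 + 938.3 = 7818.3 MeV.
(pc)² = E² − (m₀c²)² = (7818.3)² − (938.3)² = 6.025 × 10⁷ MeV², so pc = 7762 MeV.
λ = hc/(pc) = 1240 MeV·fm / 7762 MeV = 0.160 fm.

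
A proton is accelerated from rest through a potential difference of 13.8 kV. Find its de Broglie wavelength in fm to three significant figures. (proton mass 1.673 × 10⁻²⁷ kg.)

λ = 244 fm

KE = eV = 1.602 × 10⁻¹⁹ × 1.380 × 10⁴ = 2.211 × 10⁻¹⁵ J.
p = √(2mKE) = √(2 × 1.673 × 10⁻²⁷ × 2.211 × 10⁻¹⁵) = 2.720 × 10⁻²¹ kg·m/s.
λ = h/p = 6.626 × 10⁻³⁴ / 2.720 × 10⁻²¹ = 2.44 × 10⁻¹³ m = 244 fm.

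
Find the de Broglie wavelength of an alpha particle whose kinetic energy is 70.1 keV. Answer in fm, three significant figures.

λ = 54.2 fm

KE = 70.1 keV = 1.123 × 10⁻¹⁴ J.
p = √(2mKE) = √(2 × 6.645 × 10⁻²⁷ × 1.123 × 10⁻¹⁴) = 1.222 × 10⁻²⁰ kg·m/s.
λ = h/p = 6.626 × 10⁻³⁴ / 1.222 × 10⁻²⁰ = 5.42 × 10⁻¹⁴ m = 54.2 fm.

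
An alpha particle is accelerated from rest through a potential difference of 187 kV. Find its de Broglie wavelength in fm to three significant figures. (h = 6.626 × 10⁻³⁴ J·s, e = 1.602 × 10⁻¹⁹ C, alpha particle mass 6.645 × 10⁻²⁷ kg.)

KE = 2eV = 2 × 1.602 × 10⁻¹⁹ × 1.870 × 10⁵ = 5.991 × 10⁻¹⁴ J.
p = √(2mKE) = √(2 × 6.645 × 10⁻²⁷ × 5.991 × 10⁻¹⁴) = 2.822 × 10⁻²⁰ kg·m/s.
λ = h/p = 6.626 × 10⁻³⁴ / 2.822 × 10⁻²⁰ = 2.35 × 10⁻¹⁴ m = 23.5 fm.

λ = 23.5 fm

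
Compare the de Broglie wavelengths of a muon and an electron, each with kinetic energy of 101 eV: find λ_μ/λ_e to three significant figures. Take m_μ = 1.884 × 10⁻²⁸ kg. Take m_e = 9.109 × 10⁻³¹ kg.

At fixed KE, p = √(2mKE) so λ = h/p ∝ 1/√m.
λ_μ/λ_e = √(m_e/m_μ) = √(9.109 × 10⁻³¹/1.884 × 10⁻²⁸) = √(4.835 × 10⁻³) = 0.0695.

λ_μ/λ_e = 0.0695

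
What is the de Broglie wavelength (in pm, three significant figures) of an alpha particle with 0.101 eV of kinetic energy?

KE = 0.101 eV = 1.618 × 10⁻²⁰ J.
p = √(2mKE) = √(2 × 6.645 × 10⁻²⁷ × 1.618 × 10⁻²⁰) = 1.466 × 10⁻²³ kg·m/s.
λ = h/p = 6.626 × 10⁻³⁴ / 1.466 × 10⁻²³ = 4.52 × 10⁻¹¹ m = 45.2 pm.

λ = 45.2 pm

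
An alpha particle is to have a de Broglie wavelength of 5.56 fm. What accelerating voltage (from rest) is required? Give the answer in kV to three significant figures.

p = h/λ = 6.626 × 10⁻³⁴ / 5.560 × 10⁻¹⁵ = 1.192 × 10⁻¹⁹ kg·m/s.
KE = p²/(2m) = 1.069 × 10⁻¹² J.
V = KE/2e = 1.069 × 10⁻¹² / (2 × 1.602 × 10⁻¹⁹) = 3340 kV.

V = 3340 kV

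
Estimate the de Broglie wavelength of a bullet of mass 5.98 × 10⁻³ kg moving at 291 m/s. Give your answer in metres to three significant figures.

λ = 3.81 × 10⁻³⁴ m

p = mv = 5.98 × 10⁻³ × 291 = 1.740 kg·m/s.
λ = h/p = 6.626 × 10⁻³⁴ / 1.740 = 3.81 × 10⁻³⁴ m.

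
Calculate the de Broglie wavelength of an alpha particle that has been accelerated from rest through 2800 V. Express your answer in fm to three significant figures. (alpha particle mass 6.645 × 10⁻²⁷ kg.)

KE = 2eV = 2 × 1.602 × 10⁻¹⁹ × 2800 = 8.971 × 10⁻¹⁶ J.
p = √(2mKE) = √(2 × 6.645 × 10⁻²⁷ × 8.971 × 10⁻¹⁶) = 3.453 × 10⁻²¹ kg·m/s.
λ = h/p = 6.626 × 10⁻³⁴ / 3.453 × 10⁻²¹ = 1.92 × 10⁻¹³ m = 192 fm.

λ = 192 fm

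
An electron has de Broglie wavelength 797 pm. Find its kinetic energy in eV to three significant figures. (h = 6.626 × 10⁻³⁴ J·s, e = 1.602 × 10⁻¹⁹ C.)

KE = 2.37 eV

p = h/λ = 6.626 × 10⁻³⁴ / 7.970 × 10⁻¹⁰ = 8.314 × 10⁻²⁵ kg·m/s.
KE = p²/(2m) = (8.314 × 10⁻²⁵)² / (2 × 9.109 × 10⁻³¹) = 3.794 × 10⁻¹⁹ J = 2.37 eV.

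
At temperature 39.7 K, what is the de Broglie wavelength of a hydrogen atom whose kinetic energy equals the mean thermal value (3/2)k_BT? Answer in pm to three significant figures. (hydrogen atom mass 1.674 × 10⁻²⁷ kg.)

KE = (3/2)k_BT = 1.5 × 1.381 × 10⁻²³ × 39.7 = 8.224 × 10⁻²² J.
p = √(2mKE) = √(2 × 1.674 × 10⁻²⁷ × 8.224 × 10⁻²²) = 1.659 × 10⁻²⁴ kg·m/s.
λ = h/p = 3.99 × 10⁻¹⁰ m = 399 pm.

λ = 399 pm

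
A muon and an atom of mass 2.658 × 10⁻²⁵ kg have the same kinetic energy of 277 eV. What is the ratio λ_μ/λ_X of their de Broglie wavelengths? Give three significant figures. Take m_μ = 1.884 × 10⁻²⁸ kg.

λ_μ/λ_X = 37.6

At fixed KE, p = √(2mKE) so λ = h/p ∝ 1/√m.
λ_μ/λ_X = √(m_X/m_μ) = √(2.658 × 10⁻²⁵/1.884 × 10⁻²⁸) = √(1411) = 37.6.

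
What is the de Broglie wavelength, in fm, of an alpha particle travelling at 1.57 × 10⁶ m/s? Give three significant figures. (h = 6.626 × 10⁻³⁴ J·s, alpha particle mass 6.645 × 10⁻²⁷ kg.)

p = mv = 6.645 × 10⁻²⁷ × 1.57 × 10⁶ = 1.043 × 10⁻²⁰ kg·m/s.
λ = h/p = 6.626 × 10⁻³⁴ / 1.043 × 10⁻²⁰ = 6.35 × 10⁻¹⁴ m = 63.5 fm.

λ = 63.5 fm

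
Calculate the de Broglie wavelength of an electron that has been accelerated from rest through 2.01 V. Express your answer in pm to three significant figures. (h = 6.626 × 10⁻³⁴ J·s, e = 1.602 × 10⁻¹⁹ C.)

λ = 865 pm

KE = eV = 1.602 × 10⁻¹⁹ × 2.010 = 3.220 × 10⁻¹⁹ J.
p = √(2mKE) = √(2 × 9.109 × 10⁻³¹ × 3.220 × 10⁻¹⁹) = 7.659 × 10⁻²⁵ kg·m/s.
λ = h/p = 6.626 × 10⁻³⁴ / 7.659 × 10⁻²⁵ = 8.65 × 10⁻¹⁰ m = 865 pm.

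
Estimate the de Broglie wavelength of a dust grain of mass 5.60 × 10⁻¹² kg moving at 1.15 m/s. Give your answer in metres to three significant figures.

p = mv = 5.60 × 10⁻¹² × 1.15 = 6.440 × 10⁻¹² kg·m/s.
λ = h/p = 6.626 × 10⁻³⁴ / 6.440 × 10⁻¹² = 1.03 × 10⁻²² m.

λ = 1.03 × 10⁻²² m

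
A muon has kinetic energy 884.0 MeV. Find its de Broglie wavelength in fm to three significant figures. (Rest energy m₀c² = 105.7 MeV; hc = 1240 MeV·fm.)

λ = 1.26 fm

Total energy E = KE + m₀c² = 884.0 + 105.7 = 989.7 MeV.
(pc)² = E² − (m₀c²)² = (989.7)² − (105.7)² = 9.683 × 10⁵ MeV², so pc = 984.0 MeV.
λ = hc/(pc) = 1240 MeV·fm / 984.0 MeV = 1.26 fm.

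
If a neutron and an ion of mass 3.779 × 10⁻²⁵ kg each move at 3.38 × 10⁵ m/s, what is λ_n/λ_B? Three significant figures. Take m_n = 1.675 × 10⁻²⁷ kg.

At fixed v, p = mv so λ = h/(mv) ∝ 1/m.
λ_n/λ_B = m_B/m_n = 3.779 × 10⁻²⁵/1.675 × 10⁻²⁷ = 226.

λ_n/λ_B = 226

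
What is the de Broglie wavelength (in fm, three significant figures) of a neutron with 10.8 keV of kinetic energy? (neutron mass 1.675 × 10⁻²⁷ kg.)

λ = 275 fm

KE = 10.8 keV = 1.730 × 10⁻¹⁵ J.
p = √(2mKE) = √(2 × 1.675 × 10⁻²⁷ × 1.730 × 10⁻¹⁵) = 2.407 × 10⁻²¹ kg·m/s.
λ = h/p = 6.626 × 10⁻³⁴ / 2.407 × 10⁻²¹ = 2.75 × 10⁻¹³ m = 275 fm.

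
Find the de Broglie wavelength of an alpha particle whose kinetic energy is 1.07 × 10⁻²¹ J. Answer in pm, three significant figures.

p = √(2mKE) = √(2 × 6.645 × 10⁻²⁷ × 1.070 × 10⁻²¹) = 3.771 × 10⁻²⁴ kg·m/s.
λ = h/p = 6.626 × 10⁻³⁴ / 3.771 × 10⁻²⁴ = 1.76 × 10⁻¹⁰ m = 176 pm.

λ = 176 pm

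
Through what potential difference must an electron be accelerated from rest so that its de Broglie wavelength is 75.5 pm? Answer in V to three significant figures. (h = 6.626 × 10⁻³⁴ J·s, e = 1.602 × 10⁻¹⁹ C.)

p = h/λ = 6.626 × 10⁻³⁴ / 7.550 × 10⁻¹¹ = 8.776 × 10⁻²⁴ kg·m/s.
KE = p²/(2m) = 4.228 × 10⁻¹⁷ J.
V = KE/e = 4.228 × 10⁻¹⁷ / (1.602 × 10⁻¹⁹) = 264 V.

V = 264 V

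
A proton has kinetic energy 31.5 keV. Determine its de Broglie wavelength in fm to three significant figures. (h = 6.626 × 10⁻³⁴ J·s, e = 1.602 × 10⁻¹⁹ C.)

KE = 31.5 keV = 5.046 × 10⁻¹⁵ J.
p = √(2mKE) = √(2 × 1.673 × 10⁻²⁷ × 5.046 × 10⁻¹⁵) = 4.109 × 10⁻²¹ kg·m/s.
λ = h/p = 6.626 × 10⁻³⁴ / 4.109 × 10⁻²¹ = 1.61 × 10⁻¹³ m = 161 fm.

λ = 161 fm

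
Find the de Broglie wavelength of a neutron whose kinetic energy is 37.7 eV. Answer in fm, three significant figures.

KE = 37.7 eV = 6.040 × 10⁻¹⁸ J.
p = √(2mKE) = √(2 × 1.675 × 10⁻²⁷ × 6.040 × 10⁻¹⁸) = 1.422 × 10⁻²² kg·m/s.
λ = h/p = 6.626 × 10⁻³⁴ / 1.422 × 10⁻²² = 4.66 × 10⁻¹² m = 4660 fm.

λ = 4660 fm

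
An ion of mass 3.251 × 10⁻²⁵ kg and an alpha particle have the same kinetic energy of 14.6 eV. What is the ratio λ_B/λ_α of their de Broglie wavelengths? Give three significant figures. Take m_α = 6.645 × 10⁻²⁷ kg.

λ_B/λ_α = 0.143

At fixed KE, p = √(2mKE) so λ = h/p ∝ 1/√m.
λ_B/λ_α = √(m_α/m_B) = √(6.645 × 10⁻²⁷/3.251 × 10⁻²⁵) = √(0.02044) = 0.143.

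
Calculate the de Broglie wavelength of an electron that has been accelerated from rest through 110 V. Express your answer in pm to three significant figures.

λ = 117 pm

KE = eV = 1.602 × 10⁻¹⁹ × 110.0 = 1.762 × 10⁻¹⁷ J.
p = √(2mKE) = √(2 × 9.109 × 10⁻³¹ × 1.762 × 10⁻¹⁷) = 5.666 × 10⁻²⁴ kg·m/s.
λ = h/p = 6.626 × 10⁻³⁴ / 5.666 × 10⁻²⁴ = 1.17 × 10⁻¹⁰ m = 117 pm.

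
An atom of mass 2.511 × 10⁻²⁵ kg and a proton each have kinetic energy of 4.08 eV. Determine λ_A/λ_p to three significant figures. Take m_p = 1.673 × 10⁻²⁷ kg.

At fixed KE, p = √(2mKE) so λ = h/p ∝ 1/√m.
λ_A/λ_p = √(m_p/m_A) = √(1.673 × 10⁻²⁷/2.511 × 10⁻²⁵) = √(6.663 × 10⁻³) = 0.0816.

λ_A/λ_p = 0.0816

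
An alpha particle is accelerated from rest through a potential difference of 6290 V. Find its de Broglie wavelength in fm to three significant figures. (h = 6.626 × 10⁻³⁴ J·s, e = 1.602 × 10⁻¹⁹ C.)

λ = 128 fm

KE = 2eV = 2 × 1.602 × 10⁻¹⁹ × 6290 = 2.015 × 10⁻¹⁵ J.
p = √(2mKE) = √(2 × 6.645 × 10⁻²⁷ × 2.015 × 10⁻¹⁵) = 5.175 × 10⁻²¹ kg·m/s.
λ = h/p = 6.626 × 10⁻³⁴ / 5.175 × 10⁻²¹ = 1.28 × 10⁻¹³ m = 128 fm.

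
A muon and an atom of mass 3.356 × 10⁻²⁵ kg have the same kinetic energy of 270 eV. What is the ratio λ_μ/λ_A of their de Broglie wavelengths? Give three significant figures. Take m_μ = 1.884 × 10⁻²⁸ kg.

λ_μ/λ_A = 42.2

At fixed KE, p = √(2mKE) so λ = h/p ∝ 1/√m.
λ_μ/λ_A = √(m_A/m_μ) = √(3.356 × 10⁻²⁵/1.884 × 10⁻²⁸) = √(1781) = 42.2.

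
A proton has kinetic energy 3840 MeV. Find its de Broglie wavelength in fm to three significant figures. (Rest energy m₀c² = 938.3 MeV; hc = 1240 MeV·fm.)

Total energy E = KE + m₀c² = 3840 + 938.3 = 4778.3 MeV.
(pc)² = E² − (m₀c²)² = (4778.3)² − (938.3)² = 2.195 × 10⁷ MeV², so pc = 4685 MeV.
λ = hc/(pc) = 1240 MeV·fm / 4685 MeV = 0.265 fm.

λ = 0.265 fm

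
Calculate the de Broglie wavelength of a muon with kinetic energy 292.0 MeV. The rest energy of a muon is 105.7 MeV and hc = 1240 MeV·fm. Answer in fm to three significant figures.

Total energy E = KE + m₀c² = 292.0 + 105.7 = 397.7 MeV.
(pc)² = E² − (m₀c²)² = (397.7)² − (105.7)² = 1.470 × 10⁵ MeV², so pc = 383.4 MeV.
λ = hc/(pc) = 1240 MeV·fm / 383.4 MeV = 3.23 fm.

λ = 3.23 fm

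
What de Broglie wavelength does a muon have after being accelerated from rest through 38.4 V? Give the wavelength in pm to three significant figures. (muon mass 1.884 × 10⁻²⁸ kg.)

KE = eV = 1.602 × 10⁻¹⁹ × 38.40 = 6.152 × 10⁻¹⁸ J.
p = √(2mKE) = √(2 × 1.884 × 10⁻²⁸ × 6.152 × 10⁻¹⁸) = 4.815 × 10⁻²³ kg·m/s.
λ = h/p = 6.626 × 10⁻³⁴ / 4.815 × 10⁻²³ = 1.38 × 10⁻¹¹ m = 13.8 pm.

λ = 13.8 pm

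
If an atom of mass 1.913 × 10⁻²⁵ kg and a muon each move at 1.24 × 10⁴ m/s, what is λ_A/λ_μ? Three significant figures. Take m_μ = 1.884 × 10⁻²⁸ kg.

λ_A/λ_μ = 9.85 × 10⁻⁴

At fixed v, p = mv so λ = h/(mv) ∝ 1/m.
λ_A/λ_μ = m_μ/m_A = 1.884 × 10⁻²⁸/1.913 × 10⁻²⁵ = 9.85 × 10⁻⁴.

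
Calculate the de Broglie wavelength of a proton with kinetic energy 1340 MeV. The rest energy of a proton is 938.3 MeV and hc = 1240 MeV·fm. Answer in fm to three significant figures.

λ = 0.597 fm

Total energy E = KE + m₀c² = 1340 + 938.3 = 2278.3 MeV.
(pc)² = E² − (m₀c²)² = (2278.3)² − (938.3)² = 4.310 × 10⁶ MeV², so pc = 2076 MeV.
λ = hc/(pc) = 1240 MeV·fm / 2076 MeV = 0.597 fm.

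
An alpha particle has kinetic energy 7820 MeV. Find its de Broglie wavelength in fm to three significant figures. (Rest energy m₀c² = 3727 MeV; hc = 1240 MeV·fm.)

λ = 0.113 fm

Total energy E = KE + m₀c² = 7820 + 3727 = 11547 MeV.
(pc)² = E² − (m₀c²)² = (11547)² − (3727)² = 1.194 × 10⁸ MeV², so pc = 1.093 × 10⁴ MeV.
λ = hc/(pc) = 1240 MeV·fm / 1.093 × 10⁴ MeV = 0.113 fm.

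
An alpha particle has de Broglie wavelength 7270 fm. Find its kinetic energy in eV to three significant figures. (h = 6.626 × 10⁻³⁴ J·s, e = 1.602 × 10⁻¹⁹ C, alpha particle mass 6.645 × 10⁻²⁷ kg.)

p = h/λ = 6.626 × 10⁻³⁴ / 7.270 × 10⁻¹² = 9.114 × 10⁻²³ kg·m/s.
KE = p²/(2m) = (9.114 × 10⁻²³)² / (2 × 6.645 × 10⁻²⁷) = 6.250 × 10⁻¹⁹ J = 3.90 eV.

KE = 3.90 eV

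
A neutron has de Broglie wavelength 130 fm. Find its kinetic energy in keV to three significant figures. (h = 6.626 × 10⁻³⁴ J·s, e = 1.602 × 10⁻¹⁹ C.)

KE = 48.4 keV

p = h/λ = 6.626 × 10⁻³⁴ / 1.300 × 10⁻¹³ = 5.097 × 10⁻²¹ kg·m/s.
KE = p²/(2m) = (5.097 × 10⁻²¹)² / (2 × 1.675 × 10⁻²⁷) = 7.755 × 10⁻¹⁵ J = 48.4 keV.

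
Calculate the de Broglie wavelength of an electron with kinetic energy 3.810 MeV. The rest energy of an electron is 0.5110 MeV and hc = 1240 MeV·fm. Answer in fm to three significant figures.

λ = 289 fm

Total energy E = KE + m₀c² = 3.810 + 0.5110 = 4.3210 MeV.
(pc)² = E² − (m₀c²)² = (4.3210)² − (0.5110)² = 18.41 MeV², so pc = 4.291 MeV.
λ = hc/(pc) = 1240 MeV·fm / 4.291 MeV = 289 fm.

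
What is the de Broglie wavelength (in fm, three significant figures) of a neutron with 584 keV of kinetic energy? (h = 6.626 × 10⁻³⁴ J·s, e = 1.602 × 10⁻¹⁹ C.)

λ = 37.4 fm

KE = 584 keV = 9.356 × 10⁻¹⁴ J.
p = √(2mKE) = √(2 × 1.675 × 10⁻²⁷ × 9.356 × 10⁻¹⁴) = 1.770 × 10⁻²⁰ kg·m/s.
λ = h/p = 6.626 × 10⁻³⁴ / 1.770 × 10⁻²⁰ = 3.74 × 10⁻¹⁴ m = 37.4 fm.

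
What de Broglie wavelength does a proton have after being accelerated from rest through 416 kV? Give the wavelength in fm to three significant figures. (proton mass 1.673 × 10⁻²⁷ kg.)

KE = eV = 1.602 × 10⁻¹⁹ × 4.160 × 10⁵ = 6.664 × 10⁻¹⁴ J.
p = √(2mKE) = √(2 × 1.673 × 10⁻²⁷ × 6.664 × 10⁻¹⁴) = 1.493 × 10⁻²⁰ kg·m/s.
λ = h/p = 6.626 × 10⁻³⁴ / 1.493 × 10⁻²⁰ = 4.44 × 10⁻¹⁴ m = 44.4 fm.

λ = 44.4 fm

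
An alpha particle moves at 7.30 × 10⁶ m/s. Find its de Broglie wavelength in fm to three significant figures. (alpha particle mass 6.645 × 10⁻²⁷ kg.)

p = mv = 6.645 × 10⁻²⁷ × 7.30 × 10⁶ = 4.851 × 10⁻²⁰ kg·m/s.
λ = h/p = 6.626 × 10⁻³⁴ / 4.851 × 10⁻²⁰ = 1.37 × 10⁻¹⁴ m = 13.7 fm.

λ = 13.7 fm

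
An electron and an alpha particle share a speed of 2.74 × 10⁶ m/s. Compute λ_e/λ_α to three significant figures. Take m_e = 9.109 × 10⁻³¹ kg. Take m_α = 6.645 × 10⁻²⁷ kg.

λ_e/λ_α = 7290

At fixed v, p = mv so λ = h/(mv) ∝ 1/m.
λ_e/λ_α = m_α/m_e = 6.645 × 10⁻²⁷/9.109 × 10⁻³¹ = 7290.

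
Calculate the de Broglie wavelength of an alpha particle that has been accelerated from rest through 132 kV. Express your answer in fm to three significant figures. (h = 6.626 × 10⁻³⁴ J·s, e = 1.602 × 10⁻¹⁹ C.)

KE = 2eV = 2 × 1.602 × 10⁻¹⁹ × 1.320 × 10⁵ = 4.229 × 10⁻¹⁴ J.
p = √(2mKE) = √(2 × 6.645 × 10⁻²⁷ × 4.229 × 10⁻¹⁴) = 2.371 × 10⁻²⁰ kg·m/s.
λ = h/p = 6.626 × 10⁻³⁴ / 2.371 × 10⁻²⁰ = 2.79 × 10⁻¹⁴ m = 27.9 fm.

λ = 27.9 fm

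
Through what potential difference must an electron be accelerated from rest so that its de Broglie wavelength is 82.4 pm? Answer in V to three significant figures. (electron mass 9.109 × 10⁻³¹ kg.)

p = h/λ = 6.626 × 10⁻³⁴ / 8.240 × 10⁻¹¹ = 8.041 × 10⁻²⁴ kg·m/s.
KE = p²/(2m) = 3.549 × 10⁻¹⁷ J.
V = KE/e = 3.549 × 10⁻¹⁷ / (1.602 × 10⁻¹⁹) = 222 V.

V = 222 V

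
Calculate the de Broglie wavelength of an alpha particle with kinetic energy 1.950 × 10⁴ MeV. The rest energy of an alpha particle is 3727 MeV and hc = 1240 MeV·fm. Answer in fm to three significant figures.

Total energy E = KE + m₀c² = 1.950 × 10⁴ + 3727 = 23227 MeV.
(pc)² = E² − (m₀c²)² = (23227)² − (3727)² = 5.256 × 10⁸ MeV², so pc = 2.293 × 10⁴ MeV.
λ = hc/(pc) = 1240 MeV·fm / 2.293 × 10⁴ MeV = 0.0541 fm.

λ = 0.0541 fm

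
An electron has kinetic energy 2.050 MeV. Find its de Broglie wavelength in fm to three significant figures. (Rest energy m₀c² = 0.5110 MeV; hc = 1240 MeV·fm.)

λ = 494 fm

Total energy E = KE + m₀c² = 2.050 + 0.5110 = 2.5610 MeV.
(pc)² = E² − (m₀c²)² = (2.5610)² − (0.5110)² = 6.298 MeV², so pc = 2.510 MeV.
λ = hc/(pc) = 1240 MeV·fm / 2.510 MeV = 494 fm.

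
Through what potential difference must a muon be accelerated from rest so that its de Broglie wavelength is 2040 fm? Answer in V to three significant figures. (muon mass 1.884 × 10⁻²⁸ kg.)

V = 1750 V

p = h/λ = 6.626 × 10⁻³⁴ / 2.040 × 10⁻¹² = 3.248 × 10⁻²² kg·m/s.
KE = p²/(2m) = 2.800 × 10⁻¹⁶ J.
V = KE/e = 2.800 × 10⁻¹⁶ / (1.602 × 10⁻¹⁹) = 1750 V.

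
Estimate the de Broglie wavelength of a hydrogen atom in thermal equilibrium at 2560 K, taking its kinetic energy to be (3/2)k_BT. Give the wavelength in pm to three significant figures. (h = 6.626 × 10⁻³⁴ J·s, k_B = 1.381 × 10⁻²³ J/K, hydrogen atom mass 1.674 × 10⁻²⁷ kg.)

λ = 49.7 pm

KE = (3/2)k_BT = 1.5 × 1.381 × 10⁻²³ × 2560 = 5.303 × 10⁻²⁰ J.
p = √(2mKE) = √(2 × 1.674 × 10⁻²⁷ × 5.303 × 10⁻²⁰) = 1.332 × 10⁻²³ kg·m/s.
λ = h/p = 4.97 × 10⁻¹¹ m = 49.7 pm.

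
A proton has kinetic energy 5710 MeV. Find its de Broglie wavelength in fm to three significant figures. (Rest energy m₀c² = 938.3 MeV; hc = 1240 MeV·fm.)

λ = 0.188 fm

Total energy E = KE + m₀c² = 5710 + 938.3 = 6648.3 MeV.
(pc)² = E² − (m₀c²)² = (6648.3)² − (938.3)² = 4.332 × 10⁷ MeV², so pc = 6582 MeV.
λ = hc/(pc) = 1240 MeV·fm / 6582 MeV = 0.188 fm.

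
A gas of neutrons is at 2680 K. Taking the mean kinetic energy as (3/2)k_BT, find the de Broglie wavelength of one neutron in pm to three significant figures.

λ = 48.6 pm

KE = (3/2)k_BT = 1.5 × 1.381 × 10⁻²³ × 2680 = 5.552 × 10⁻²⁰ J.
p = √(2mKE) = √(2 × 1.675 × 10⁻²⁷ × 5.552 × 10⁻²⁰) = 1.364 × 10⁻²³ kg·m/s.
λ = h/p = 4.86 × 10⁻¹¹ m = 48.6 pm.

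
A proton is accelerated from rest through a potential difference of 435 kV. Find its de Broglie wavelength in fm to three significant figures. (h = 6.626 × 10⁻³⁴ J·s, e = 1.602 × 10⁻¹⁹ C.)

KE = eV = 1.602 × 10⁻¹⁹ × 4.350 × 10⁵ = 6.969 × 10⁻¹⁴ J.
p = √(2mKE) = √(2 × 1.673 × 10⁻²⁷ × 6.969 × 10⁻¹⁴) = 1.527 × 10⁻²⁰ kg·m/s.
λ = h/p = 6.626 × 10⁻³⁴ / 1.527 × 10⁻²⁰ = 4.34 × 10⁻¹⁴ m = 43.4 fm.

λ = 43.4 fm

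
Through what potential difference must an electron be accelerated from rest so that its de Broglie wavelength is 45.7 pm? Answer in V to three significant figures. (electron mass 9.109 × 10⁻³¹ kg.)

V = 720 V

p = h/λ = 6.626 × 10⁻³⁴ / 4.570 × 10⁻¹¹ = 1.450 × 10⁻²³ kg·m/s.
KE = p²/(2m) = 1.154 × 10⁻¹⁶ J.
V = KE/e = 1.154 × 10⁻¹⁶ / (1.602 × 10⁻¹⁹) = 720 V.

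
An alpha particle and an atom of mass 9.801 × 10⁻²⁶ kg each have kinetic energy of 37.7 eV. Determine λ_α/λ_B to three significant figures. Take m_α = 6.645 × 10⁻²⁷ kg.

λ_α/λ_B = 3.84

At fixed KE, p = √(2mKE) so λ = h/p ∝ 1/√m.
λ_α/λ_B = √(m_B/m_α) = √(9.801 × 10⁻²⁶/6.645 × 10⁻²⁷) = √(14.75) = 3.84.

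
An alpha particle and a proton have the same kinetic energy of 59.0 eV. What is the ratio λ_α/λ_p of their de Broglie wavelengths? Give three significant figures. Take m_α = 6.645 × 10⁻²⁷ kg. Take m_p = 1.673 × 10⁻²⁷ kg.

At fixed KE, p = √(2mKE) so λ = h/p ∝ 1/√m.
λ_α/λ_p = √(m_p/m_α) = √(1.673 × 10⁻²⁷/6.645 × 10⁻²⁷) = √(0.2518) = 0.502.

λ_α/λ_p = 0.502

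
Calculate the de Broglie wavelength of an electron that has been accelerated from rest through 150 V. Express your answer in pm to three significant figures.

KE = eV = 1.602 × 10⁻¹⁹ × 150.0 = 2.403 × 10⁻¹⁷ J.
p = √(2mKE) = √(2 × 9.109 × 10⁻³¹ × 2.403 × 10⁻¹⁷) = 6.616 × 10⁻²⁴ kg·m/s.
λ = h/p = 6.626 × 10⁻³⁴ / 6.616 × 10⁻²⁴ = 1.00 × 10⁻¹⁰ m = 100 pm.

λ = 100 pm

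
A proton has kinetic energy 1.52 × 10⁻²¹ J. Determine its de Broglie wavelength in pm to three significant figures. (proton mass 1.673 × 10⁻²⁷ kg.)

p = √(2mKE) = √(2 × 1.673 × 10⁻²⁷ × 1.520 × 10⁻²¹) = 2.255 × 10⁻²⁴ kg·m/s.
λ = h/p = 6.626 × 10⁻³⁴ / 2.255 × 10⁻²⁴ = 2.94 × 10⁻¹⁰ m = 294 pm.

λ = 294 pm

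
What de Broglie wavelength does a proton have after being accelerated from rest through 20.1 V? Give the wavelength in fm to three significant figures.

λ = 6380 fm

KE = eV = 1.602 × 10⁻¹⁹ × 20.10 = 3.220 × 10⁻¹⁸ J.
p = √(2mKE) = √(2 × 1.673 × 10⁻²⁷ × 3.220 × 10⁻¹⁸) = 1.038 × 10⁻²² kg·m/s.
λ = h/p = 6.626 × 10⁻³⁴ / 1.038 × 10⁻²² = 6.38 × 10⁻¹² m = 6380 fm.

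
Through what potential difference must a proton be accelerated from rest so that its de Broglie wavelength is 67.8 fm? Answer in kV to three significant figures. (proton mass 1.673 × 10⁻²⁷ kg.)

p = h/λ = 6.626 × 10⁻³⁴ / 6.780 × 10⁻¹⁴ = 9.773 × 10⁻²¹ kg·m/s.
KE = p²/(2m) = 2.854 × 10⁻¹⁴ J.
V = KE/e = 2.854 × 10⁻¹⁴ / (1.602 × 10⁻¹⁹) = 178 kV.

V = 178 kV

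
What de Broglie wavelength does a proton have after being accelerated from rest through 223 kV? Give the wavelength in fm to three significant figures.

λ = 60.6 fm

KE = eV = 1.602 × 10⁻¹⁹ × 2.230 × 10⁵ = 3.572 × 10⁻¹⁴ J.
p = √(2mKE) = √(2 × 1.673 × 10⁻²⁷ × 3.572 × 10⁻¹⁴) = 1.093 × 10⁻²⁰ kg·m/s.
λ = h/p = 6.626 × 10⁻³⁴ / 1.093 × 10⁻²⁰ = 6.06 × 10⁻¹⁴ m = 60.6 fm.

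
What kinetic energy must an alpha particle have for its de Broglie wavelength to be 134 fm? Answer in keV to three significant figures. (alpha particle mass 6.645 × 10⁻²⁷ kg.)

p = h/λ = 6.626 × 10⁻³⁴ / 1.340 × 10⁻¹³ = 4.945 × 10⁻²¹ kg·m/s.
KE = p²/(2m) = (4.945 × 10⁻²¹)² / (2 × 6.645 × 10⁻²⁷) = 1.840 × 10⁻¹⁵ J = 11.5 keV.

KE = 11.5 keV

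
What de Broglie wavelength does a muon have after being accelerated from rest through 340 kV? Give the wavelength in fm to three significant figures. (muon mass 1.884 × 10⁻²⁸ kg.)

λ = 146 fm

KE = eV = 1.602 × 10⁻¹⁹ × 3.400 × 10⁵ = 5.447 × 10⁻¹⁴ J.
p = √(2mKE) = √(2 × 1.884 × 10⁻²⁸ × 5.447 × 10⁻¹⁴) = 4.530 × 10⁻²¹ kg·m/s.
λ = h/p = 6.626 × 10⁻³⁴ / 4.530 × 10⁻²¹ = 1.46 × 10⁻¹³ m = 146 fm.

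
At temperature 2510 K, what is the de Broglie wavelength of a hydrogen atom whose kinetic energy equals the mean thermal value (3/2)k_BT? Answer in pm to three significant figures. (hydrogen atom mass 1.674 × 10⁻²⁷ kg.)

λ = 50.2 pm

KE = (3/2)k_BT = 1.5 × 1.381 × 10⁻²³ × 2510 = 5.199 × 10⁻²⁰ J.
p = √(2mKE) = √(2 × 1.674 × 10⁻²⁷ × 5.199 × 10⁻²⁰) = 1.319 × 10⁻²³ kg·m/s.
λ = h/p = 5.02 × 10⁻¹¹ m = 50.2 pm.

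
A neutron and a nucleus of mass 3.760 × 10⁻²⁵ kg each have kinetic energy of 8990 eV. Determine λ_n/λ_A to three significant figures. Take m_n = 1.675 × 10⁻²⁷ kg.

At fixed KE, p = √(2mKE) so λ = h/p ∝ 1/√m.
λ_n/λ_A = √(m_A/m_n) = √(3.760 × 10⁻²⁵/1.675 × 10⁻²⁷) = √(224.5) = 15.0.

λ_n/λ_A = 15.0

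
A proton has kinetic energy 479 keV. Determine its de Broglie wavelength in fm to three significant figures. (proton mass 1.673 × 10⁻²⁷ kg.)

KE = 479 keV = 7.674 × 10⁻¹⁴ J.
p = √(2mKE) = √(2 × 1.673 × 10⁻²⁷ × 7.674 × 10⁻¹⁴) = 1.602 × 10⁻²⁰ kg·m/s.
λ = h/p = 6.626 × 10⁻³⁴ / 1.602 × 10⁻²⁰ = 4.14 × 10⁻¹⁴ m = 41.4 fm.

λ = 41.4 fm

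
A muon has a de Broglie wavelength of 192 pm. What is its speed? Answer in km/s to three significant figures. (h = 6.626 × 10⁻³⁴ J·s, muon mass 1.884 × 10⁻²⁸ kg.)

v = 18.3 km/s

p = h/λ = 6.626 × 10⁻³⁴ / 1.920 × 10⁻¹⁰ = 3.451 × 10⁻²⁴ kg·m/s.
v = p/m = 3.451 × 10⁻²⁴ / 1.884 × 10⁻²⁸ = 1.83 × 10⁴ m/s = 18.3 km/s.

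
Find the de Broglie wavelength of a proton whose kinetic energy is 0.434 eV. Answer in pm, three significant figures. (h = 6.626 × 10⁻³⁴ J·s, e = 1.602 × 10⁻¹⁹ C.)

λ = 43.4 pm

KE = 0.434 eV = 6.953 × 10⁻²⁰ J.
p = √(2mKE) = √(2 × 1.673 × 10⁻²⁷ × 6.953 × 10⁻²⁰) = 1.525 × 10⁻²³ kg·m/s.
λ = h/p = 6.626 × 10⁻³⁴ / 1.525 × 10⁻²³ = 4.34 × 10⁻¹¹ m = 43.4 pm.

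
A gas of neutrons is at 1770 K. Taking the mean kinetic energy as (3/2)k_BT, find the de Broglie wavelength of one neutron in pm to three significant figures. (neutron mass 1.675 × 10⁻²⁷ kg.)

λ = 59.8 pm

KE = (3/2)k_BT = 1.5 × 1.381 × 10⁻²³ × 1770 = 3.667 × 10⁻²⁰ J.
p = √(2mKE) = √(2 × 1.675 × 10⁻²⁷ × 3.667 × 10⁻²⁰) = 1.108 × 10⁻²³ kg·m/s.
λ = h/p = 5.98 × 10⁻¹¹ m = 59.8 pm.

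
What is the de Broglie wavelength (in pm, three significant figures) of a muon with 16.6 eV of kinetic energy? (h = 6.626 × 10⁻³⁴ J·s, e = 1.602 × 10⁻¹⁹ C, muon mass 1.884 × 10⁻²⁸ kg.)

λ = 20.9 pm

KE = 16.6 eV = 2.659 × 10⁻¹⁸ J.
p = √(2mKE) = √(2 × 1.884 × 10⁻²⁸ × 2.659 × 10⁻¹⁸) = 3.165 × 10⁻²³ kg·m/s.
λ = h/p = 6.626 × 10⁻³⁴ / 3.165 × 10⁻²³ = 2.09 × 10⁻¹¹ m = 20.9 pm.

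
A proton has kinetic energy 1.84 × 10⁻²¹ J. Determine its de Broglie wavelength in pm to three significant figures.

p = √(2mKE) = √(2 × 1.673 × 10⁻²⁷ × 1.840 × 10⁻²¹) = 2.481 × 10⁻²⁴ kg·m/s.
λ = h/p = 6.626 × 10⁻³⁴ / 2.481 × 10⁻²⁴ = 2.67 × 10⁻¹⁰ m = 267 pm.

λ = 267 pm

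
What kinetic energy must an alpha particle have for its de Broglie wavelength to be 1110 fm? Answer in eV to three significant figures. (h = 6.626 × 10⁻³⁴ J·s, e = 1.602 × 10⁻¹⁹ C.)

p = h/λ = 6.626 × 10⁻³⁴ / 1.110 × 10⁻¹² = 5.969 × 10⁻²² kg·m/s.
KE = p²/(2m) = (5.969 × 10⁻²²)² / (2 × 6.645 × 10⁻²⁷) = 2.681 × 10⁻¹⁷ J = 167 eV.

KE = 167 eV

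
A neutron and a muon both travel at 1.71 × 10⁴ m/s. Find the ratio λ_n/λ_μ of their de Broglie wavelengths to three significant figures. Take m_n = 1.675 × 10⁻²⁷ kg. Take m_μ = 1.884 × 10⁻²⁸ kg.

At fixed v, p = mv so λ = h/(mv) ∝ 1/m.
λ_n/λ_μ = m_μ/m_n = 1.884 × 10⁻²⁸/1.675 × 10⁻²⁷ = 0.112.

λ_n/λ_μ = 0.112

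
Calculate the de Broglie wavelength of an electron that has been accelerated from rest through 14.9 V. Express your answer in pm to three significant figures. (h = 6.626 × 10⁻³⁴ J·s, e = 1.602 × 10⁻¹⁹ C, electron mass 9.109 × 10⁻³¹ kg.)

λ = 318 pm

KE = eV = 1.602 × 10⁻¹⁹ × 14.90 = 2.387 × 10⁻¹⁸ J.
p = √(2mKE) = √(2 × 9.109 × 10⁻³¹ × 2.387 × 10⁻¹⁸) = 2.085 × 10⁻²⁴ kg·m/s.
λ = h/p = 6.626 × 10⁻³⁴ / 2.085 × 10⁻²⁴ = 3.18 × 10⁻¹⁰ m = 318 pm.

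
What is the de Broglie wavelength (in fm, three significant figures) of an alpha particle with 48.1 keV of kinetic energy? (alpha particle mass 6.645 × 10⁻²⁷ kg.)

λ = 65.5 fm

KE = 48.1 keV = 7.706 × 10⁻¹⁵ J.
p = √(2mKE) = √(2 × 6.645 × 10⁻²⁷ × 7.706 × 10⁻¹⁵) = 1.012 × 10⁻²⁰ kg·m/s.
λ = h/p = 6.626 × 10⁻³⁴ / 1.012 × 10⁻²⁰ = 6.55 × 10⁻¹⁴ m = 65.5 fm.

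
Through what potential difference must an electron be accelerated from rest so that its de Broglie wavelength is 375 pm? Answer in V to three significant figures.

V = 10.7 V

p = h/λ = 6.626 × 10⁻³⁴ / 3.750 × 10⁻¹⁰ = 1.767 × 10⁻²⁴ kg·m/s.
KE = p²/(2m) = 1.714 × 10⁻¹⁸ J.
V = KE/e = 1.714 × 10⁻¹⁸ / (1.602 × 10⁻¹⁹) = 10.7 V.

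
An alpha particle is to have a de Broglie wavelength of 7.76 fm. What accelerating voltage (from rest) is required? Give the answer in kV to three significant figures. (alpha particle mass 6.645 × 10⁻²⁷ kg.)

V = 1710 kV

p = h/λ = 6.626 × 10⁻³⁴ / 7.760 × 10⁻¹⁵ = 8.539 × 10⁻²⁰ kg·m/s.
KE = p²/(2m) = 5.486 × 10⁻¹³ J.
V = KE/2e = 5.486 × 10⁻¹³ / (2 × 1.602 × 10⁻¹⁹) = 1710 kV.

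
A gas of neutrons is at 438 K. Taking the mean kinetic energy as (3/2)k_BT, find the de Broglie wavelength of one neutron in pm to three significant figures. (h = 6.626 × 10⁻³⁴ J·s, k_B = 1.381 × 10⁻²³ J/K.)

λ = 120 pm

KE = (3/2)k_BT = 1.5 × 1.381 × 10⁻²³ × 438 = 9.073 × 10⁻²¹ J.
p = √(2mKE) = √(2 × 1.675 × 10⁻²⁷ × 9.073 × 10⁻²¹) = 5.513 × 10⁻²⁴ kg·m/s.
λ = h/p = 1.20 × 10⁻¹⁰ m = 120 pm.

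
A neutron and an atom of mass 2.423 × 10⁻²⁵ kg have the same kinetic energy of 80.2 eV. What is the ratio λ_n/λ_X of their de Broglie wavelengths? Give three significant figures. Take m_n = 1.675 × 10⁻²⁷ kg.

λ_n/λ_X = 12.0

At fixed KE, p = √(2mKE) so λ = h/p ∝ 1/√m.
λ_n/λ_X = √(m_X/m_n) = √(2.423 × 10⁻²⁵/1.675 × 10⁻²⁷) = √(144.7) = 12.0.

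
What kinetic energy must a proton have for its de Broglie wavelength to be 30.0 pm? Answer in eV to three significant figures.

KE = 0.910 eV

p = h/λ = 6.626 × 10⁻³⁴ / 3.000 × 10⁻¹¹ = 2.209 × 10⁻²³ kg·m/s.
KE = p²/(2m) = (2.209 × 10⁻²³)² / (2 × 1.673 × 10⁻²⁷) = 1.458 × 10⁻¹⁹ J = 0.910 eV.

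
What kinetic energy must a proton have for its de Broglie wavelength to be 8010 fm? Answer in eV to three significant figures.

p = h/λ = 6.626 × 10⁻³⁴ / 8.010 × 10⁻¹² = 8.272 × 10⁻²³ kg·m/s.
KE = p²/(2m) = (8.272 × 10⁻²³)² / (2 × 1.673 × 10⁻²⁷) = 2.045 × 10⁻¹⁸ J = 12.8 eV.

KE = 12.8 eV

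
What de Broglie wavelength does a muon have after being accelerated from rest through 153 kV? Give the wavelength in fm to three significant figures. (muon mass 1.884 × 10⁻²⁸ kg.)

λ = 218 fm

KE = eV = 1.602 × 10⁻¹⁹ × 1.530 × 10⁵ = 2.451 × 10⁻¹⁴ J.
p = √(2mKE) = √(2 × 1.884 × 10⁻²⁸ × 2.451 × 10⁻¹⁴) = 3.039 × 10⁻²¹ kg·m/s.
λ = h/p = 6.626 × 10⁻³⁴ / 3.039 × 10⁻²¹ = 2.18 × 10⁻¹³ m = 218 fm.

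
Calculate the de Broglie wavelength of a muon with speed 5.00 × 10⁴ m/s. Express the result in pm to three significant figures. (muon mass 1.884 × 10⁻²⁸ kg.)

p = mv = 1.884 × 10⁻²⁸ × 5.00 × 10⁴ = 9.420 × 10⁻²⁴ kg·m/s.
λ = h/p = 6.626 × 10⁻³⁴ / 9.420 × 10⁻²⁴ = 7.03 × 10⁻¹¹ m = 70.3 pm.

λ = 70.3 pm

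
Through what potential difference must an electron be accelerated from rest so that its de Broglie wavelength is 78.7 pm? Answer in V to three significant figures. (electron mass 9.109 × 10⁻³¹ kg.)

V = 243 V

p = h/λ = 6.626 × 10⁻³⁴ / 7.870 × 10⁻¹¹ = 8.419 × 10⁻²⁴ kg·m/s.
KE = p²/(2m) = 3.891 × 10⁻¹⁷ J.
V = KE/e = 3.891 × 10⁻¹⁷ / (1.602 × 10⁻¹⁹) = 243 V.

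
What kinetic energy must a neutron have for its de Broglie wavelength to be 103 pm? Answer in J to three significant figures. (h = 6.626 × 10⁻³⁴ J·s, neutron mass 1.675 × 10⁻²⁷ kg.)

KE = 1.24 × 10⁻²⁰ J

p = h/λ = 6.626 × 10⁻³⁴ / 1.030 × 10⁻¹⁰ = 6.433 × 10⁻²⁴ kg·m/s.
KE = p²/(2m) = (6.433 × 10⁻²⁴)² / (2 × 1.675 × 10⁻²⁷) = 1.235 × 10⁻²⁰ J = 1.24 × 10⁻²⁰ J.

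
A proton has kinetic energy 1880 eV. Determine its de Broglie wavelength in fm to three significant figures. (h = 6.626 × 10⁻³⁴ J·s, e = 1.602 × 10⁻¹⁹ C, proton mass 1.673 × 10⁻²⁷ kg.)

λ = 660 fm

KE = 1880 eV = 3.012 × 10⁻¹⁶ J.
p = √(2mKE) = √(2 × 1.673 × 10⁻²⁷ × 3.012 × 10⁻¹⁶) = 1.004 × 10⁻²¹ kg·m/s.
λ = h/p = 6.626 × 10⁻³⁴ / 1.004 × 10⁻²¹ = 6.60 × 10⁻¹³ m = 660 fm.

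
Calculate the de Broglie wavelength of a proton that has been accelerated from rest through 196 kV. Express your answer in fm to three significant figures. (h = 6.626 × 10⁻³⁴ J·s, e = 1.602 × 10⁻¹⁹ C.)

KE = eV = 1.602 × 10⁻¹⁹ × 1.960 × 10⁵ = 3.140 × 10⁻¹⁴ J.
p = √(2mKE) = √(2 × 1.673 × 10⁻²⁷ × 3.140 × 10⁻¹⁴) = 1.025 × 10⁻²⁰ kg·m/s.
λ = h/p = 6.626 × 10⁻³⁴ / 1.025 × 10⁻²⁰ = 6.46 × 10⁻¹⁴ m = 64.6 fm.

λ = 64.6 fm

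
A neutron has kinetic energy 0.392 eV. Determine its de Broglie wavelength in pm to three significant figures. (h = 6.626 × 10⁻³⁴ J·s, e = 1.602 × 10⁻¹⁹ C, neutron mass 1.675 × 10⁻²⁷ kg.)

λ = 45.7 pm

KE = 0.392 eV = 6.280 × 10⁻²⁰ J.
p = √(2mKE) = √(2 × 1.675 × 10⁻²⁷ × 6.280 × 10⁻²⁰) = 1.450 × 10⁻²³ kg·m/s.
λ = h/p = 6.626 × 10⁻³⁴ / 1.450 × 10⁻²³ = 4.57 × 10⁻¹¹ m = 45.7 pm.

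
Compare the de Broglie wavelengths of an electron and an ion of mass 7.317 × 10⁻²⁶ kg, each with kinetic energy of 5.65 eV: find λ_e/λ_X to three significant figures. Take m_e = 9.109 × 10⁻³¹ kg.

λ_e/λ_X = 283

At fixed KE, p = √(2mKE) so λ = h/p ∝ 1/√m.
λ_e/λ_X = √(m_X/m_e) = √(7.317 × 10⁻²⁶/9.109 × 10⁻³¹) = √(8.033 × 10⁴) = 283.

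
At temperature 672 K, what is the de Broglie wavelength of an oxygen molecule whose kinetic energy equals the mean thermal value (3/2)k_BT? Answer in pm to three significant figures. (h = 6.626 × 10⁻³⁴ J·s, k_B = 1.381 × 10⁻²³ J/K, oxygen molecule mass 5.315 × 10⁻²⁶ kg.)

λ = 17.2 pm

KE = (3/2)k_BT = 1.5 × 1.381 × 10⁻²³ × 672 = 1.392 × 10⁻²⁰ J.
p = √(2mKE) = √(2 × 5.315 × 10⁻²⁶ × 1.392 × 10⁻²⁰) = 3.847 × 10⁻²³ kg·m/s.
λ = h/p = 1.72 × 10⁻¹¹ m = 17.2 pm.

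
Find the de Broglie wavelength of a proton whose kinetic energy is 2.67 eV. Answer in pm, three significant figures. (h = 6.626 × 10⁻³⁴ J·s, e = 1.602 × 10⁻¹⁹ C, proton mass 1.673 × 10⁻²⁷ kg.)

λ = 17.5 pm

KE = 2.67 eV = 4.277 × 10⁻¹⁹ J.
p = √(2mKE) = √(2 × 1.673 × 10⁻²⁷ × 4.277 × 10⁻¹⁹) = 3.783 × 10⁻²³ kg·m/s.
λ = h/p = 6.626 × 10⁻³⁴ / 3.783 × 10⁻²³ = 1.75 × 10⁻¹¹ m = 17.5 pm.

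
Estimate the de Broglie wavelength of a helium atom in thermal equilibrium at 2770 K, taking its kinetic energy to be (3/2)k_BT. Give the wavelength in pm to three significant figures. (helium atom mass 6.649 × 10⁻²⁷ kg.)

KE = (3/2)k_BT = 1.5 × 1.381 × 10⁻²³ × 2770 = 5.738 × 10⁻²⁰ J.
p = √(2mKE) = √(2 × 6.649 × 10⁻²⁷ × 5.738 × 10⁻²⁰) = 2.762 × 10⁻²³ kg·m/s.
λ = h/p = 2.40 × 10⁻¹¹ m = 24.0 pm.

λ = 24.0 pm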